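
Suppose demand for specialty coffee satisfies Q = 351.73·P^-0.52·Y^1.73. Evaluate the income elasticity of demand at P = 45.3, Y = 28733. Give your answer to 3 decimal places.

1.730

For a multiplicative demand Q = A·P^α·Y^β, the income elasticity is β everywhere.
Here β = 1.73, so η = 1.730.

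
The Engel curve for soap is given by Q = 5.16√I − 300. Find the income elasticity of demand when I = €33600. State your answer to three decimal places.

0.732

At I = 33600: Q = 645.844.
dQ/dI = 5.16/(2√I) = 0.0140751 at this income.
η = (dQ/dI)·(I/Q) = 0.0140751 × (33600/645.844) = 0.732.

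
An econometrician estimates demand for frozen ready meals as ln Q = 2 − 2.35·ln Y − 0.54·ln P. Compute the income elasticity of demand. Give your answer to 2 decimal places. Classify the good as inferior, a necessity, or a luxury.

-2.35 (inferior good)

In a log-linear demand, the coefficient on ln Y is the income elasticity.
So η = -2.35.
η < 0 ⇒ inferior good.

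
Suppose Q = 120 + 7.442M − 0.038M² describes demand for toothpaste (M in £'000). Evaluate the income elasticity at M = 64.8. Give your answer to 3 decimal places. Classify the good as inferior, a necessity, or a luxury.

0.368 (necessity)

At M = 64.8: Q = 442.6781.
dQ/dM = 7.442 − 0.076M = 2.51720.
η = (dQ/dM)·(M/Q) = 2.51720 × (64.8/442.6781) = 0.368.
0 < η < 1 ⇒ necessity.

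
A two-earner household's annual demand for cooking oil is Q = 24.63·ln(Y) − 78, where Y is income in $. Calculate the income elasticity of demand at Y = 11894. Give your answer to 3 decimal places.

At Y = 11894: Q = 153.123.
dQ/dY = 24.63/Y = 0.00207079 at this income.
η = (dQ/dY)·(Y/Q) = 0.00207079 × (11894/153.123) = 0.161.

0.161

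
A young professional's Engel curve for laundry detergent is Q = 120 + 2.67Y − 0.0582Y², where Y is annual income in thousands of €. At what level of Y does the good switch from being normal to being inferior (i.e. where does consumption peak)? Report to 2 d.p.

dQ/dY = 2.67 − 0.1164Y.
The good is inferior where dQ/dY < 0. Setting dQ/dY = 0 gives Y = 2.67 / 0.1164 = 22.94.

22.94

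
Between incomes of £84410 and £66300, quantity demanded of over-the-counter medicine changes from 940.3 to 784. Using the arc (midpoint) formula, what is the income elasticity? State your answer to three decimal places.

ΔQ = 784 − 940.3 = -156.3; midpoint Q̄ = (940.3 + 784)/2 = 862.15.
ΔI = 66300 − 84410 = -18110; midpoint Ī = (84410 + 66300)/2 = 75355.
η = (ΔQ/Q̄) ÷ (ΔI/Ī) = (-156.3/862.15) ÷ (-18110/75355) = 0.754.

0.754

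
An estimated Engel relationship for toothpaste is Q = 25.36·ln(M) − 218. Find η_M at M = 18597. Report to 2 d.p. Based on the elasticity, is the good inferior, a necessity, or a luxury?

At M = 18597: Q = 31.308.
dQ/dM = 25.36/M = 0.00136366 at this income.
η = (dQ/dM)·(M/Q) = 0.00136366 × (18597/31.308) = 0.81.
Since 0 < η < 1, the good is a necessity.

0.81 (necessity)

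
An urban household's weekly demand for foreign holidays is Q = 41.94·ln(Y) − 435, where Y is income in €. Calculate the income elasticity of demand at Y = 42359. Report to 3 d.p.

At Y = 42359: Q = 11.826.
dQ/dY = 41.94/Y = 0.000990108 at this income.
η = (dQ/dY)·(Y/Q) = 0.000990108 × (42359/11.826) = 3.546.

3.546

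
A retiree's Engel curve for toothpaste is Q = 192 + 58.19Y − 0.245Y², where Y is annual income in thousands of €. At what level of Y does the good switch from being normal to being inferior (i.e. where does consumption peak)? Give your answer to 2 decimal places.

dQ/dY = 58.19 − 0.49Y.
The good is inferior where dQ/dY < 0. Setting dQ/dY = 0 gives Y = 58.19 / 0.49 = 118.76.

118.76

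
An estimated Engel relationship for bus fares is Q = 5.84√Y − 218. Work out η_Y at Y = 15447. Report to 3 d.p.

0.715

At Y = 15447: Q = 507.830.
dQ/dY = 5.84/(2√Y) = 0.0234942 at this income.
η = (dQ/dY)·(Y/Q) = 0.0234942 × (15447/507.830) = 0.715.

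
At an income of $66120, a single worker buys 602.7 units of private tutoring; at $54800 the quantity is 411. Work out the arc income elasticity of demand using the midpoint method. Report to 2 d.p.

2.02

ΔQ = 411 − 602.7 = -191.7; midpoint Q̄ = (602.7 + 411)/2 = 506.85.
ΔI = 54800 − 66120 = -11320; midpoint Ī = (66120 + 54800)/2 = 60460.
η = (ΔQ/Q̄) ÷ (ΔI/Ī) = (-191.7/506.85) ÷ (-11320/60460) = 2.02.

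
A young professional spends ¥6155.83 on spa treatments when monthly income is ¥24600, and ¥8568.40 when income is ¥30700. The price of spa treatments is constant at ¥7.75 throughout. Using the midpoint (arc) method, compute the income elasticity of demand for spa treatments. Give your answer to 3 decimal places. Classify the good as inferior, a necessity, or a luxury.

With a constant price, Q₁ = 6155.83/7.75 = 794.301 and Q₂ = 8568.40/7.75 = 1105.600 (equivalently, work directly with expenditure since P cancels).
Midpoint %ΔQ = (8568.40 − 6155.83)/7362.12 = 0.32770; midpoint %ΔI = (30700 − 24600)/27650 = 0.22061.
η = 0.32770 / 0.22061 = 1.485.
η > 1 ⇒ luxury.

1.485 (luxury)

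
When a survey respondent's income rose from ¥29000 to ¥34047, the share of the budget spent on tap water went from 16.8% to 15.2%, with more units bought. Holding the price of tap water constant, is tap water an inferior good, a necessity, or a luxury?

necessity

Quantity rises but the budget share falls as income rises, so 0 < η < 1.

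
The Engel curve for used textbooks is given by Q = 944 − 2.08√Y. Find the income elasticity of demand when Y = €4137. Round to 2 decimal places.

-0.08

At Y = 4137: Q = 810.215.
dQ/dY = -2.08/(2√Y) = -0.0161693 at this income.
η = (dQ/dY)·(Y/Q) = -0.0161693 × (4137/810.215) = -0.08.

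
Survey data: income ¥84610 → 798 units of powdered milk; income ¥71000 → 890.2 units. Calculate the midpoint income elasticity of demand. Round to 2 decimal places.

-0.62

ΔQ = 890.2 − 798 = 92.2; midpoint Q̄ = (798 + 890.2)/2 = 844.1.
ΔI = 71000 − 84610 = -13610; midpoint Ī = (84610 + 71000)/2 = 77805.
η = (ΔQ/Q̄) ÷ (ΔI/Ī) = (92.2/844.1) ÷ (-13610/77805) = -0.62.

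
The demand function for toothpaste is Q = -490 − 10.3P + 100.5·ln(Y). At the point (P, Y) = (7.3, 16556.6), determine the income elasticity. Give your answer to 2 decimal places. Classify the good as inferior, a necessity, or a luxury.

At P = 7.3, Y = 16556.6: Q = 411.121.
Holding P constant, ∂Q/∂Y = 100.5/Y = 0.00607009.
η_Y = (∂Q/∂Y)·(Y/Q) = 0.00607009 × (16556.6/411.121) = 0.24.
Since 0 < η < 1, this is a necessity.

0.24 (necessity)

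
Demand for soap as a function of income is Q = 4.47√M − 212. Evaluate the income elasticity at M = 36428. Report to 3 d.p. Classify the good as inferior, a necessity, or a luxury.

At M = 36428: Q = 641.150.
dQ/dM = 4.47/(2√M) = 0.0117101 at this income.
η = (dQ/dM)·(M/Q) = 0.0117101 × (36428/641.150) = 0.665.
Since 0 < η < 1, the good is a necessity.

0.665 (necessity)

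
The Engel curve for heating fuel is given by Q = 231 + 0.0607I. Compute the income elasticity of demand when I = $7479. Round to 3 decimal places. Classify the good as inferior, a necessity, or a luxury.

At I = 7479: Q = 684.975.
dQ/dI = 0.0607.
η = (dQ/dI)·(I/Q) = 0.0607 × (7479/684.975) = 0.663.
Since 0 < η < 1, the good is a necessity.

0.663 (necessity)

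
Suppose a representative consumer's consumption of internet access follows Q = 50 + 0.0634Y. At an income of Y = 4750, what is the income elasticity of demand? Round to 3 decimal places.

At Y = 4750: Q = 351.150.
dQ/dY = 0.0634.
η = (dQ/dY)·(Y/Q) = 0.0634 × (4750/351.150) = 0.858.

0.858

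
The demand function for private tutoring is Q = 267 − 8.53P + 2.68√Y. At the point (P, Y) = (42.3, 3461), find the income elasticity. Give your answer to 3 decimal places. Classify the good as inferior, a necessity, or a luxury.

At P = 42.3, Y = 3461: Q = 63.846.
Holding P constant, ∂Q/∂Y = 2.68/(2√Y) = 0.0227774.
η_Y = (∂Q/∂Y)·(Y/Q) = 0.0227774 × (3461/63.846) = 1.235.
Since η > 1, this is a luxury.

1.235 (luxury)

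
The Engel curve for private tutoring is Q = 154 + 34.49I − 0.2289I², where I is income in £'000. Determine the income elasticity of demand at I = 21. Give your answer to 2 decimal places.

0.67

At I = 21: Q = 777.3451.
dQ/dI = 34.49 − 0.4578I = 24.87620.
η = (dQ/dI)·(I/Q) = 24.87620 × (21/777.3451) = 0.67.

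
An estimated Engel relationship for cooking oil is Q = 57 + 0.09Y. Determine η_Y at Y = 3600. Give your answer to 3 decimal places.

At Y = 3600: Q = 381.000.
dQ/dY = 0.09.
η = (dQ/dY)·(Y/Q) = 0.09 × (3600/381.000) = 0.850.

0.850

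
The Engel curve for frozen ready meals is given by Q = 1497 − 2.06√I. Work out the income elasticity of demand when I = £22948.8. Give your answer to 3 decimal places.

At I = 22948.8: Q = 1184.933.
dQ/dI = -2.06/(2√I) = -0.00679919 at this income.
η = (dQ/dI)·(I/Q) = -0.00679919 × (22948.8/1184.933) = -0.132.

-0.132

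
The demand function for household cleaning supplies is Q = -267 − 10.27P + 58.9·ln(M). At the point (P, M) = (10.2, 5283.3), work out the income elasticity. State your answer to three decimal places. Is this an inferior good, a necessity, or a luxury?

At P = 10.2, M = 5283.3: Q = 133.155.
Holding P constant, ∂Q/∂M = 58.9/M = 0.0111483.
η_M = (∂Q/∂M)·(M/Q) = 0.0111483 × (5283.3/133.155) = 0.442.
Since 0 < η < 1, this is a necessity.

0.442 (necessity)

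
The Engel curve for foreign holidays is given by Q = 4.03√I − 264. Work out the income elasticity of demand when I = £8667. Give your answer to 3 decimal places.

At I = 8667: Q = 111.180.
dQ/dI = 4.03/(2√I) = 0.0216442 at this income.
η = (dQ/dI)·(I/Q) = 0.0216442 × (8667/111.180) = 1.687.

1.687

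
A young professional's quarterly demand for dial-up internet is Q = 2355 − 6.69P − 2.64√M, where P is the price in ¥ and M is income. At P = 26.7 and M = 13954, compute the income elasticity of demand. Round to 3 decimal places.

At P = 26.7, M = 13954: Q = 1864.522.
Holding P constant, ∂Q/∂M = -2.64/(2√M) = -0.0111744.
η_M = (∂Q/∂M)·(M/Q) = -0.0111744 × (13954/1864.522) = -0.084.

-0.084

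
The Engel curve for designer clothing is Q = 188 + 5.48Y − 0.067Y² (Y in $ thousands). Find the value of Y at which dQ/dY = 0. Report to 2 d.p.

40.90

dQ/dY = 5.48 − 0.134Y.
The good is inferior where dQ/dY < 0. Setting dQ/dY = 0 gives Y = 5.48 / 0.134 = 40.90.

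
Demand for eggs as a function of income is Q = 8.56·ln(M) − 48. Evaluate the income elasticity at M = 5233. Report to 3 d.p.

0.338

At M = 5233: Q = 25.297.
dQ/dM = 8.56/M = 0.00163577 at this income.
η = (dQ/dM)·(M/Q) = 0.00163577 × (5233/25.297) = 0.338.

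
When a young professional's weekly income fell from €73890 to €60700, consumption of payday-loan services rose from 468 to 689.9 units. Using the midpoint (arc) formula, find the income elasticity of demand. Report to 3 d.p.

ΔQ = 689.9 − 468 = 221.9; midpoint Q̄ = (468 + 689.9)/2 = 578.95.
ΔI = 60700 − 73890 = -13190; midpoint Ī = (73890 + 60700)/2 = 67295.
η = (ΔQ/Q̄) ÷ (ΔI/Ī) = (221.9/578.95) ÷ (-13190/67295) = -1.955.

-1.955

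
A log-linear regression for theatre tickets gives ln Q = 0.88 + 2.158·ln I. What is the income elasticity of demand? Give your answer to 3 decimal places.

2.158

In a log-linear demand, the coefficient on ln I is the income elasticity.
So η = 2.158.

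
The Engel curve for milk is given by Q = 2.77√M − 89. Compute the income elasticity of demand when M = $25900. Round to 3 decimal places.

0.625

At M = 25900: Q = 356.789.
dQ/dM = 2.77/(2√M) = 0.00860597 at this income.
η = (dQ/dM)·(M/Q) = 0.00860597 × (25900/356.789) = 0.625.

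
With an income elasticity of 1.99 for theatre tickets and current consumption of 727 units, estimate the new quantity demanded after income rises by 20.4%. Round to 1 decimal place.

%ΔQ ≈ η × %ΔI = 1.99 × 20.4% = 40.596%.
New Q ≈ 727 × (1 + 0.40596) = 1022.1.

1022.1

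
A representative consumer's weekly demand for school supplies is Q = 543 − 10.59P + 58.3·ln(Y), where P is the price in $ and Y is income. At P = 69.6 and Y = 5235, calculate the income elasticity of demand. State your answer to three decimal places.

At P = 69.6, Y = 5235: Q = 305.166.
Holding P constant, ∂Q/∂Y = 58.3/Y = 0.0111366.
η_Y = (∂Q/∂Y)·(Y/Q) = 0.0111366 × (5235/305.166) = 0.191.

0.191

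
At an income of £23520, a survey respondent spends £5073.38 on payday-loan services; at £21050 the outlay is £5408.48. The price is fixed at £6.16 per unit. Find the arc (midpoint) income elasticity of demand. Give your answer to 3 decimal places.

With a constant price, Q₁ = 5073.38/6.16 = 823.601 and Q₂ = 5408.48/6.16 = 878.000 (equivalently, work directly with expenditure since P cancels).
Midpoint %ΔQ = (5408.48 − 5073.38)/5240.93 = 0.06394; midpoint %ΔI = (21050 − 23520)/22285 = -0.11084.
η = 0.06394 / -0.11084 = -0.577.

-0.577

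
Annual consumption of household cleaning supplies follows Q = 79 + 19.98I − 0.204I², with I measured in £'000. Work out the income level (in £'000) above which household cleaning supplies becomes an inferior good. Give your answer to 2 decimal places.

dQ/dI = 19.98 − 0.408I.
The good is inferior where dQ/dI < 0. Setting dQ/dI = 0 gives I = 19.98 / 0.408 = 48.97.

48.97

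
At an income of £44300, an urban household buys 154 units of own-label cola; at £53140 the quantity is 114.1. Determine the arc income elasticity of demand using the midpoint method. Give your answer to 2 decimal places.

ΔQ = 114.1 − 154 = -39.9; midpoint Q̄ = (154 + 114.1)/2 = 134.05.
ΔI = 53140 − 44300 = 8840; midpoint Ī = (44300 + 53140)/2 = 48720.
η = (ΔQ/Q̄) ÷ (ΔI/Ī) = (-39.9/134.05) ÷ (8840/48720) = -1.64.

-1.64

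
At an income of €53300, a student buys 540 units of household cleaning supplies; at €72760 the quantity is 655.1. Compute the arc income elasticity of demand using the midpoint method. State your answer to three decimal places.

ΔQ = 655.1 − 540 = 115.1; midpoint Q̄ = (540 + 655.1)/2 = 597.55.
ΔI = 72760 − 53300 = 19460; midpoint Ī = (53300 + 72760)/2 = 63030.
η = (ΔQ/Q̄) ÷ (ΔI/Ī) = (115.1/597.55) ÷ (19460/63030) = 0.624.

0.624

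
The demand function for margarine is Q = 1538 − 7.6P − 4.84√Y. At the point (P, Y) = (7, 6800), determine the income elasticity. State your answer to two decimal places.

At P = 7, Y = 6800: Q = 1085.683.
Holding P constant, ∂Q/∂Y = -4.84/(2√Y) = -0.0293468.
η_Y = (∂Q/∂Y)·(Y/Q) = -0.0293468 × (6800/1085.683) = -0.18.

-0.18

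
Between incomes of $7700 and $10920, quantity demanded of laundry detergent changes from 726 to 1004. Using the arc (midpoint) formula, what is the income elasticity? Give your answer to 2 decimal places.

ΔQ = 1004 − 726 = 278; midpoint Q̄ = (726 + 1004)/2 = 865.
ΔI = 10920 − 7700 = 3220; midpoint Ī = (7700 + 10920)/2 = 9310.
η = (ΔQ/Q̄) ÷ (ΔI/Ī) = (278/865) ÷ (3220/9310) = 0.93.

0.93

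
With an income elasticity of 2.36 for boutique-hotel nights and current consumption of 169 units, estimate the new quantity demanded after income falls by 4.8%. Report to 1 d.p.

%ΔQ ≈ η × %ΔI = 2.36 × (-4.8%) = -11.328%.
New Q ≈ 169 × (1 − 0.11328) = 149.9.

149.9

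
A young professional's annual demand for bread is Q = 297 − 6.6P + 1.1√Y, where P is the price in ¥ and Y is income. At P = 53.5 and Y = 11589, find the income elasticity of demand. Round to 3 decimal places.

At P = 53.5, Y = 11589: Q = 62.317.
Holding P constant, ∂Q/∂Y = 1.1/(2√Y) = 0.00510904.
η_Y = (∂Q/∂Y)·(Y/Q) = 0.00510904 × (11589/62.317) = 0.950.

0.950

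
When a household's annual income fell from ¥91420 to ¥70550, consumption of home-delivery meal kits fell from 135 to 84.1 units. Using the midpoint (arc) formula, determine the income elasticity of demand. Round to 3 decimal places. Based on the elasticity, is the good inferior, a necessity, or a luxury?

ΔQ = 84.1 − 135 = -50.9; midpoint Q̄ = (135 + 84.1)/2 = 109.55.
ΔI = 70550 − 91420 = -20870; midpoint Ī = (91420 + 70550)/2 = 80985.
η = (ΔQ/Q̄) ÷ (ΔI/Ī) = (-50.9/109.55) ÷ (-20870/80985) = 1.803.
η > 1 ⇒ luxury.

1.803 (luxury)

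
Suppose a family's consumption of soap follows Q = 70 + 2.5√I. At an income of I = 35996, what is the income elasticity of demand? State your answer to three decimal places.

At I = 35996: Q = 544.315.
dQ/dI = 2.5/(2√I) = 0.00658844 at this income.
η = (dQ/dI)·(I/Q) = 0.00658844 × (35996/544.315) = 0.436.

0.436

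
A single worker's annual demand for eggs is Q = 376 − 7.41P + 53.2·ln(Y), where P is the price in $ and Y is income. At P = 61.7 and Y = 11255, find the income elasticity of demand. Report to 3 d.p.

At P = 61.7, Y = 11255: Q = 415.083.
Holding P constant, ∂Q/∂Y = 53.2/Y = 0.00472679.
η_Y = (∂Q/∂Y)·(Y/Q) = 0.00472679 × (11255/415.083) = 0.128.

0.128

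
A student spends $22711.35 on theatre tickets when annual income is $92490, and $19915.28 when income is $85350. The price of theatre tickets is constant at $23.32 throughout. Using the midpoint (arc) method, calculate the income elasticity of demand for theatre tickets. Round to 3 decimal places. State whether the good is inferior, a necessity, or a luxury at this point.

1.634 (luxury)

With a constant price, Q₁ = 22711.35/23.32 = 973.900 and Q₂ = 19915.28/23.32 = 854.000 (equivalently, work directly with expenditure since P cancels).
Midpoint %ΔQ = (19915.28 − 22711.35)/21313.32 = -0.13119; midpoint %ΔI = (85350 − 92490)/88920 = -0.08030.
η = -0.13119 / -0.08030 = 1.634.
η > 1 ⇒ luxury.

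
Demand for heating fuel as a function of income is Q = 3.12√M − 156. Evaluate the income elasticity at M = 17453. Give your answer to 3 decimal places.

0.804

At M = 17453: Q = 256.183.
dQ/dM = 3.12/(2√M) = 0.0118084 at this income.
η = (dQ/dM)·(M/Q) = 0.0118084 × (17453/256.183) = 0.804.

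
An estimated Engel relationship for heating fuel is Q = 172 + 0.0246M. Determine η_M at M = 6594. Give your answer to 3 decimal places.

0.485

At M = 6594: Q = 334.212.
dQ/dM = 0.0246.
η = (dQ/dM)·(M/Q) = 0.0246 × (6594/334.212) = 0.485.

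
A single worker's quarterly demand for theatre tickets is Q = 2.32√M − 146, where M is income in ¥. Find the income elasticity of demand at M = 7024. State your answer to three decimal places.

2.007

At M = 7024: Q = 48.438.
dQ/dM = 2.32/(2√M) = 0.0138409 at this income.
η = (dQ/dM)·(M/Q) = 0.0138409 × (7024/48.438) = 2.007.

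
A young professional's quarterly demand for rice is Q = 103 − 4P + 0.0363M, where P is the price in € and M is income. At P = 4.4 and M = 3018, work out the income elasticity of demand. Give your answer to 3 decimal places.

At P = 4.4, M = 3018: Q = 194.953.
Holding P constant, ∂Q/∂M = 0.0363.
η_M = (∂Q/∂M)·(M/Q) = 0.0363 × (3018/194.953) = 0.562.

0.562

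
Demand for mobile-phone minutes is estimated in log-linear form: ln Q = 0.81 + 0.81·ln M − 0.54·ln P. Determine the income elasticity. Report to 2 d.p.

In a log-linear demand, the coefficient on ln M is the income elasticity.
So η = 0.81.

0.81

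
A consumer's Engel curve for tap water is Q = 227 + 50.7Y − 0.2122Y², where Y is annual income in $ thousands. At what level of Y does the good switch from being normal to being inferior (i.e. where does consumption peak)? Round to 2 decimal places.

dQ/dY = 50.7 − 0.4244Y.
The good is inferior where dQ/dY < 0. Setting dQ/dY = 0 gives Y = 50.7 / 0.4244 = 119.46.

119.46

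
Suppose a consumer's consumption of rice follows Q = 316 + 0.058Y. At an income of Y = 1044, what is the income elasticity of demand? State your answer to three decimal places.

0.161

At Y = 1044: Q = 376.552.
dQ/dY = 0.058.
η = (dQ/dY)·(Y/Q) = 0.058 × (1044/376.552) = 0.161.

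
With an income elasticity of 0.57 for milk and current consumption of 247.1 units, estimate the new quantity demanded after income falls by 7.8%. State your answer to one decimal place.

%ΔQ ≈ η × %ΔI = 0.57 × (-7.8%) = -4.446%.
New Q ≈ 247.1 × (1 − 0.04446) = 236.1.

236.1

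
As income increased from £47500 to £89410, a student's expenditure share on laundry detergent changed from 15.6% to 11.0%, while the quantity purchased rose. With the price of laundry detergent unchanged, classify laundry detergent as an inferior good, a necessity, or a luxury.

necessity

Quantity rises but the budget share falls as income rises, so 0 < η < 1.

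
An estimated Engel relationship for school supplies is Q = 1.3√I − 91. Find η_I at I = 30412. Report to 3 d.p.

0.835

At I = 30412: Q = 135.707.
dQ/dI = 1.3/(2√I) = 0.00372727 at this income.
η = (dQ/dI)·(I/Q) = 0.00372727 × (30412/135.707) = 0.835.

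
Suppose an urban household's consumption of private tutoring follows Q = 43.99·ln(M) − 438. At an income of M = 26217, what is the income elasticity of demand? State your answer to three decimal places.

At M = 26217: Q = 9.561.
dQ/dM = 43.99/M = 0.00167792 at this income.
η = (dQ/dM)·(M/Q) = 0.00167792 × (26217/9.561) = 4.601.

4.601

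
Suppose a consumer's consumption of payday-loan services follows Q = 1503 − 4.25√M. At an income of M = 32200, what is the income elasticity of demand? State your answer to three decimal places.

-0.515

At M = 32200: Q = 740.365.
dQ/dM = -4.25/(2√M) = -0.0118422 at this income.
η = (dQ/dM)·(M/Q) = -0.0118422 × (32200/740.365) = -0.515.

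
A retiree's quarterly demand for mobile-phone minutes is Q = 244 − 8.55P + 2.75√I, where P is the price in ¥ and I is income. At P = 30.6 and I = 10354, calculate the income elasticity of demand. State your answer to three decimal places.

At P = 30.6, I = 10354: Q = 262.195.
Holding P constant, ∂Q/∂I = 2.75/(2√I) = 0.0135129.
η_I = (∂Q/∂I)·(I/Q) = 0.0135129 × (10354/262.195) = 0.534.

0.534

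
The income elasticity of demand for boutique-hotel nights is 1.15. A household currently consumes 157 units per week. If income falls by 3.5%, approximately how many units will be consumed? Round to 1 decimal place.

150.7

%ΔQ ≈ η × %ΔI = 1.15 × (-3.5%) = -4.025%.
New Q ≈ 157 × (1 − 0.04025) = 150.7.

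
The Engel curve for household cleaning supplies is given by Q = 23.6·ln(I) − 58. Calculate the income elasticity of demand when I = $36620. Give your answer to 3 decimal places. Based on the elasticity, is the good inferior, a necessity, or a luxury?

At I = 36620: Q = 189.997.
dQ/dI = 23.6/I = 0.000644457 at this income.
η = (dQ/dI)·(I/Q) = 0.000644457 × (36620/189.997) = 0.124.
Since 0 < η < 1, the good is a necessity.

0.124 (necessity)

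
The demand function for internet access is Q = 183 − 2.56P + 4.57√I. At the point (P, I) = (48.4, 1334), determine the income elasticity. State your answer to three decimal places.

At P = 48.4, I = 1334: Q = 226.011.
Holding P constant, ∂Q/∂I = 4.57/(2√I) = 0.0625617.
η_I = (∂Q/∂I)·(I/Q) = 0.0625617 × (1334/226.011) = 0.369.

0.369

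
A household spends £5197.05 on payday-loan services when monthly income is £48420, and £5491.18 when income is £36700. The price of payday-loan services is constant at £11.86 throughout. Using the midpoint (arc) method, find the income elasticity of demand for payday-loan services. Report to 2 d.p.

-0.20

With a constant price, Q₁ = 5197.05/11.86 = 438.200 and Q₂ = 5491.18/11.86 = 463.000 (equivalently, work directly with expenditure since P cancels).
Midpoint %ΔQ = (5491.18 − 5197.05)/5344.12 = 0.05504; midpoint %ΔI = (36700 − 48420)/42560 = -0.27538.
η = 0.05504 / -0.27538 = -0.20.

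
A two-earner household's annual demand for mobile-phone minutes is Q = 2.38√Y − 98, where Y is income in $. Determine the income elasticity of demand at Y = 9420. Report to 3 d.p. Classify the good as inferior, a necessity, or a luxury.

At Y = 9420: Q = 132.995.
dQ/dY = 2.38/(2√Y) = 0.0122609 at this income.
η = (dQ/dY)·(Y/Q) = 0.0122609 × (9420/132.995) = 0.868.
Since 0 < η < 1, the good is a necessity.

0.868 (necessity)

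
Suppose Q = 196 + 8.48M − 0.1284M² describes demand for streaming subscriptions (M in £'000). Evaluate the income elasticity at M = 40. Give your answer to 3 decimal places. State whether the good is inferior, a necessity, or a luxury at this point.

At M = 40: Q = 329.7600.
dQ/dM = 8.48 − 0.2568M = -1.79200.
η = (dQ/dM)·(M/Q) = -1.79200 × (40/329.7600) = -0.217.
η < 0 ⇒ inferior good.

-0.217 (inferior good)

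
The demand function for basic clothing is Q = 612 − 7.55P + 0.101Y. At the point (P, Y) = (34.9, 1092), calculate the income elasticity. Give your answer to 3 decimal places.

At P = 34.9, Y = 1092: Q = 458.797.
Holding P constant, ∂Q/∂Y = 0.101.
η_Y = (∂Q/∂Y)·(Y/Q) = 0.101 × (1092/458.797) = 0.240.

0.240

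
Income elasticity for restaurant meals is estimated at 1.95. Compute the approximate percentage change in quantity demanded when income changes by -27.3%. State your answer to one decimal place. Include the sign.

%ΔQ ≈ η × %ΔI = 1.95 × (-27.3%) = -53.2%.

-53.2%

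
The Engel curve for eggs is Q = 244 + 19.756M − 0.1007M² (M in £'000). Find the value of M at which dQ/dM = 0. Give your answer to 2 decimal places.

98.09

dQ/dM = 19.756 − 0.2014M.
The good is inferior where dQ/dM < 0. Setting dQ/dM = 0 gives M = 19.756 / 0.2014 = 98.09.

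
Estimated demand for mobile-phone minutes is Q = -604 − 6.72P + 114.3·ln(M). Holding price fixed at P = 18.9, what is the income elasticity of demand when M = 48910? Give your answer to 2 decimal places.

0.23

At P = 18.9, M = 48910: Q = 503.173.
Holding P constant, ∂Q/∂M = 114.3/M = 0.00233695.
η_M = (∂Q/∂M)·(M/Q) = 0.00233695 × (48910/503.173) = 0.23.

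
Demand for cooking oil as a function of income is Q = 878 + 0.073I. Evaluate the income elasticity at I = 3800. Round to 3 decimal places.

At I = 3800: Q = 1155.400.
dQ/dI = 0.073.
η = (dQ/dI)·(I/Q) = 0.073 × (3800/1155.400) = 0.240.

0.240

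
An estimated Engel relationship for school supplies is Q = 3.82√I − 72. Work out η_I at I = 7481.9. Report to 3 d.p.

At I = 7481.9: Q = 258.422.
dQ/dI = 3.82/(2√I) = 0.0220814 at this income.
η = (dQ/dI)·(I/Q) = 0.0220814 × (7481.9/258.422) = 0.639.

0.639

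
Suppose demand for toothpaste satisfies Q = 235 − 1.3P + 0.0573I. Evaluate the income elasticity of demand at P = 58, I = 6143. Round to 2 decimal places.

0.69

At P = 58, I = 6143: Q = 511.594.
Holding P constant, ∂Q/∂I = 0.0573.
η_I = (∂Q/∂I)·(I/Q) = 0.0573 × (6143/511.594) = 0.69.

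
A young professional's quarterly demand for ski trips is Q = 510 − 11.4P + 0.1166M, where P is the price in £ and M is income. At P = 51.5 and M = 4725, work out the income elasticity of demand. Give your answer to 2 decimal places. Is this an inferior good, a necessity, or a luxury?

1.16 (luxury)

At P = 51.5, M = 4725: Q = 473.835.
Holding P constant, ∂Q/∂M = 0.1166.
η_M = (∂Q/∂M)·(M/Q) = 0.1166 × (4725/473.835) = 1.16.
Since η > 1, this is a luxury.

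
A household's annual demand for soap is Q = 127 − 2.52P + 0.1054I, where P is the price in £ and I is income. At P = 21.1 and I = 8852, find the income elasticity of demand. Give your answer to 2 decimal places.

0.93

At P = 21.1, I = 8852: Q = 1006.829.
Holding P constant, ∂Q/∂I = 0.1054.
η_I = (∂Q/∂I)·(I/Q) = 0.1054 × (8852/1006.829) = 0.93.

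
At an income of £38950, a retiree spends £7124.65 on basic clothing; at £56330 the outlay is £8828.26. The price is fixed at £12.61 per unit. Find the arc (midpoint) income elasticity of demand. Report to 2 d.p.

With a constant price, Q₁ = 7124.65/12.61 = 565.000 and Q₂ = 8828.26/12.61 = 700.100 (equivalently, work directly with expenditure since P cancels).
Midpoint %ΔQ = (8828.26 − 7124.65)/7976.46 = 0.21358; midpoint %ΔI = (56330 − 38950)/47640 = 0.36482.
η = 0.21358 / 0.36482 = 0.59.

0.59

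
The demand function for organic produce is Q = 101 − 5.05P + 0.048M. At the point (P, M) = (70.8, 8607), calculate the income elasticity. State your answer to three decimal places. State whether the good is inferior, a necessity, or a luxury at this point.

2.638 (luxury)

At P = 70.8, M = 8607: Q = 156.596.
Holding P constant, ∂Q/∂M = 0.048.
η_M = (∂Q/∂M)·(M/Q) = 0.048 × (8607/156.596) = 2.638.
Since η > 1, this is a luxury.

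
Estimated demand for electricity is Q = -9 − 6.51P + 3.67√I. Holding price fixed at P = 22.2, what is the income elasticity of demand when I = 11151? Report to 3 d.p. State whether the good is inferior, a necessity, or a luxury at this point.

0.828 (necessity)

At P = 22.2, I = 11151: Q = 234.024.
Holding P constant, ∂Q/∂I = 3.67/(2√I) = 0.0173772.
η_I = (∂Q/∂I)·(I/Q) = 0.0173772 × (11151/234.024) = 0.828.
Since 0 < η < 1, this is a necessity.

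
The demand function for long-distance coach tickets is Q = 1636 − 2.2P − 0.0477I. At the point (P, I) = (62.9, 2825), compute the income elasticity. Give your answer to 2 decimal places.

-0.10

At P = 62.9, I = 2825: Q = 1362.867.
Holding P constant, ∂Q/∂I = −0.0477.
η_I = (∂Q/∂I)·(I/Q) = -0.0477 × (2825/1362.867) = -0.10.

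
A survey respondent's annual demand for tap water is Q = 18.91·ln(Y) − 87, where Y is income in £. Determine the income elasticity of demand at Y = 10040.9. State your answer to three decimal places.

At Y = 10040.9: Q = 87.245.
dQ/dY = 18.91/Y = 0.0018833 at this income.
η = (dQ/dY)·(Y/Q) = 0.0018833 × (10040.9/87.245) = 0.217.

0.217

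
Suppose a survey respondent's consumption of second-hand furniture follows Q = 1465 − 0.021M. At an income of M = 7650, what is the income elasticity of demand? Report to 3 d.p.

At M = 7650: Q = 1304.350.
dQ/dM = −0.021.
η = (dQ/dM)·(M/Q) = -0.021 × (7650/1304.350) = -0.123.

-0.123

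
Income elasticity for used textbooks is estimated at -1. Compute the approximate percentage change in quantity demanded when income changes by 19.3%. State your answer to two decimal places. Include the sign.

-19.30%

%ΔQ ≈ η × %ΔI = -1 × 19.3% = -19.30%.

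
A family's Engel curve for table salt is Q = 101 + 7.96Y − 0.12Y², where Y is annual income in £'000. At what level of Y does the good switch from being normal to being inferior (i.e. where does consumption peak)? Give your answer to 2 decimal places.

dQ/dY = 7.96 − 0.24Y.
The good is inferior where dQ/dY < 0. Setting dQ/dY = 0 gives Y = 7.96 / 0.24 = 33.17.

33.17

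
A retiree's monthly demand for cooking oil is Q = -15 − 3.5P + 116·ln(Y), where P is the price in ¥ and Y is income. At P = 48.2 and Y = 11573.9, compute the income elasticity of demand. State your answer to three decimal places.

0.129

At P = 48.2, Y = 11573.9: Q = 901.655.
Holding P constant, ∂Q/∂Y = 116/Y = 0.0100226.
η_Y = (∂Q/∂Y)·(Y/Q) = 0.0100226 × (11573.9/901.655) = 0.129.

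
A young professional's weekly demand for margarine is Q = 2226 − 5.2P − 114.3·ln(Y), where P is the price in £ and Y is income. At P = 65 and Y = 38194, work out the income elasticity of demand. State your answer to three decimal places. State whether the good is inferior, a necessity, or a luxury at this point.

At P = 65, Y = 38194: Q = 682.085.
Holding P constant, ∂Q/∂Y = -114.3/Y = -0.00299262.
η_Y = (∂Q/∂Y)·(Y/Q) = -0.00299262 × (38194/682.085) = -0.168.
Since η < 0, this is an inferior good.

-0.168 (inferior good)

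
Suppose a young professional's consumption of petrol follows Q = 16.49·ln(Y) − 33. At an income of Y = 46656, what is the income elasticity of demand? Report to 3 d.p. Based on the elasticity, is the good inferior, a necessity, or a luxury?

0.114 (necessity)

At Y = 46656: Q = 144.277.
dQ/dY = 16.49/Y = 0.000353438 at this income.
η = (dQ/dY)·(Y/Q) = 0.000353438 × (46656/144.277) = 0.114.
Since 0 < η < 1, the good is a necessity.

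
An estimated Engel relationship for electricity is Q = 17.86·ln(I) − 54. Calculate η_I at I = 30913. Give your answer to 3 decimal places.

0.137

At I = 30913: Q = 130.653.
dQ/dI = 17.86/I = 0.00057775 at this income.
η = (dQ/dI)·(I/Q) = 0.00057775 × (30913/130.653) = 0.137.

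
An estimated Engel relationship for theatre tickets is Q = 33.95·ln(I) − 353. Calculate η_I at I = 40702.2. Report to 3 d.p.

At I = 40702.2: Q = 7.347.
dQ/dI = 33.95/I = 0.000834107 at this income.
η = (dQ/dI)·(I/Q) = 0.000834107 × (40702.2/7.347) = 4.621.

4.621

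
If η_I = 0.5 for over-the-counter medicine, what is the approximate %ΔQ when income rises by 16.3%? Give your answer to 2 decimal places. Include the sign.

%ΔQ ≈ η × %ΔI = 0.5 × 16.3% = 8.15%.

8.15%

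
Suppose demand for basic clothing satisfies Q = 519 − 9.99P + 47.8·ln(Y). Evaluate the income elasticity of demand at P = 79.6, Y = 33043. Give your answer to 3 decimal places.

0.216

At P = 79.6, Y = 33043: Q = 221.182.
Holding P constant, ∂Q/∂Y = 47.8/Y = 0.0014466.
η_Y = (∂Q/∂Y)·(Y/Q) = 0.0014466 × (33043/221.182) = 0.216.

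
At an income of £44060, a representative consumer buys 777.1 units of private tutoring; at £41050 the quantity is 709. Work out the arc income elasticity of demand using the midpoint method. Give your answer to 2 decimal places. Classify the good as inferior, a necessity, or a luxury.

ΔQ = 709 − 777.1 = -68.1; midpoint Q̄ = (777.1 + 709)/2 = 743.05.
ΔI = 41050 − 44060 = -3010; midpoint Ī = (44060 + 41050)/2 = 42555.
η = (ΔQ/Q̄) ÷ (ΔI/Ī) = (-68.1/743.05) ÷ (-3010/42555) = 1.30.
η > 1 ⇒ luxury.

1.30 (luxury)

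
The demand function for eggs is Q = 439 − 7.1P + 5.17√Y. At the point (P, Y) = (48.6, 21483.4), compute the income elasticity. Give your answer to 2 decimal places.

0.44

At P = 48.6, Y = 21483.4: Q = 851.718.
Holding P constant, ∂Q/∂Y = 5.17/(2√Y) = 0.0176364.
η_Y = (∂Q/∂Y)·(Y/Q) = 0.0176364 × (21483.4/851.718) = 0.44.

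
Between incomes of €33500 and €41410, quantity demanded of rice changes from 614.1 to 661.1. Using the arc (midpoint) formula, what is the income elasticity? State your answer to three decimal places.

0.349

ΔQ = 661.1 − 614.1 = 47; midpoint Q̄ = (614.1 + 661.1)/2 = 637.6.
ΔI = 41410 − 33500 = 7910; midpoint Ī = (33500 + 41410)/2 = 37455.
η = (ΔQ/Q̄) ÷ (ΔI/Ī) = (47/637.6) ÷ (7910/37455) = 0.349.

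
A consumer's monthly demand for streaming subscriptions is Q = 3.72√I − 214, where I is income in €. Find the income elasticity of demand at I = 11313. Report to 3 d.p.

At I = 11313: Q = 181.669.
dQ/dI = 3.72/(2√I) = 0.0174874 at this income.
η = (dQ/dI)·(I/Q) = 0.0174874 × (11313/181.669) = 1.089.

1.089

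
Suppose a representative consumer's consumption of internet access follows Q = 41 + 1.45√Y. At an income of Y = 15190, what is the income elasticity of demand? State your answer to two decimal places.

At Y = 15190: Q = 219.709.
dQ/dY = 1.45/(2√Y) = 0.00588246 at this income.
η = (dQ/dY)·(Y/Q) = 0.00588246 × (15190/219.709) = 0.41.

0.41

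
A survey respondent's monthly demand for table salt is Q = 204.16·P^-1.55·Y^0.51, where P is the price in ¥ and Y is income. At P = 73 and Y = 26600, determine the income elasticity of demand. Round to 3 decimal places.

For a multiplicative demand Q = A·P^α·Y^β, the income elasticity is β everywhere.
Here β = 0.51, so η = 0.510.

0.510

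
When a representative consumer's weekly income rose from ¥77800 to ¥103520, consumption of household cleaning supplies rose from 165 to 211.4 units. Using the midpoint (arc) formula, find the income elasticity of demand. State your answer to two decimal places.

0.87

ΔQ = 211.4 − 165 = 46.4; midpoint Q̄ = (165 + 211.4)/2 = 188.2.
ΔI = 103520 − 77800 = 25720; midpoint Ī = (77800 + 103520)/2 = 90660.
η = (ΔQ/Q̄) ÷ (ΔI/Ī) = (46.4/188.2) ÷ (25720/90660) = 0.87.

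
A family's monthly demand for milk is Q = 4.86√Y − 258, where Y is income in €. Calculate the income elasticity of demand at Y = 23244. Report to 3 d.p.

At Y = 23244: Q = 482.955.
dQ/dY = 4.86/(2√Y) = 0.0159386 at this income.
η = (dQ/dY)·(Y/Q) = 0.0159386 × (23244/482.955) = 0.767.

0.767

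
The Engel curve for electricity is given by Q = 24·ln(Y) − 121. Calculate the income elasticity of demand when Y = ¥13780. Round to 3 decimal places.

0.223

At Y = 13780: Q = 107.743.
dQ/dY = 24/Y = 0.00174165 at this income.
η = (dQ/dY)·(Y/Q) = 0.00174165 × (13780/107.743) = 0.223.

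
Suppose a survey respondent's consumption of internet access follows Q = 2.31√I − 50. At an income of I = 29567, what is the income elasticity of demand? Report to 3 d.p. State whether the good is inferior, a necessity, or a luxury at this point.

At I = 29567: Q = 347.206.
dQ/dI = 2.31/(2√I) = 0.00671705 at this income.
η = (dQ/dI)·(I/Q) = 0.00671705 × (29567/347.206) = 0.572.
Since 0 < η < 1, the good is a necessity.

0.572 (necessity)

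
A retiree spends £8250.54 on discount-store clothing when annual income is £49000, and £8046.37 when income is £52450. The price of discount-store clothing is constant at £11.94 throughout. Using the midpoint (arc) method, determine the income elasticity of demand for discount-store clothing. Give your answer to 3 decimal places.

With a constant price, Q₁ = 8250.54/11.94 = 691.000 and Q₂ = 8046.37/11.94 = 673.900 (equivalently, work directly with expenditure since P cancels).
Midpoint %ΔQ = (8046.37 − 8250.54)/8148.46 = -0.02506; midpoint %ΔI = (52450 − 49000)/50725 = 0.06801.
η = -0.02506 / 0.06801 = -0.368.

-0.368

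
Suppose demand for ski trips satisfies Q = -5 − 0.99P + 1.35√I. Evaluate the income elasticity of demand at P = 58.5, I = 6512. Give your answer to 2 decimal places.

1.18

At P = 58.5, I = 6512: Q = 46.026.
Holding P constant, ∂Q/∂I = 1.35/(2√I) = 0.00836463.
η_I = (∂Q/∂I)·(I/Q) = 0.00836463 × (6512/46.026) = 1.18.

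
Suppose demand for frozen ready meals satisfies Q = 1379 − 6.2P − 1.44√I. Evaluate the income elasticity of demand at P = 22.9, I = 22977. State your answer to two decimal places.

-0.11

At P = 22.9, I = 22977: Q = 1018.742.
Holding P constant, ∂Q/∂I = -1.44/(2√I) = -0.00474991.
η_I = (∂Q/∂I)·(I/Q) = -0.00474991 × (22977/1018.742) = -0.11.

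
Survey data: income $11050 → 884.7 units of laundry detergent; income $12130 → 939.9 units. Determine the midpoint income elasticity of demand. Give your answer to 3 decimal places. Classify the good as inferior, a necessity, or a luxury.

0.649 (necessity)

ΔQ = 939.9 − 884.7 = 55.2; midpoint Q̄ = (884.7 + 939.9)/2 = 912.3.
ΔI = 12130 − 11050 = 1080; midpoint Ī = (11050 + 12130)/2 = 11590.
η = (ΔQ/Q̄) ÷ (ΔI/Ī) = (55.2/912.3) ÷ (1080/11590) = 0.649.
0 < η < 1 ⇒ necessity.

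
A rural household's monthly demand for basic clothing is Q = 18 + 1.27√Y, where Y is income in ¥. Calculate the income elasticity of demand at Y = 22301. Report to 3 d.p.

0.457

At Y = 22301: Q = 207.656.
dQ/dY = 1.27/(2√Y) = 0.00425218 at this income.
η = (dQ/dY)·(Y/Q) = 0.00425218 × (22301/207.656) = 0.457.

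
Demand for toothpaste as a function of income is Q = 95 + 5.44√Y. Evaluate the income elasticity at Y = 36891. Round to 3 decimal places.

At Y = 36891: Q = 1139.862.
dQ/dY = 5.44/(2√Y) = 0.0141615 at this income.
η = (dQ/dY)·(Y/Q) = 0.0141615 × (36891/1139.862) = 0.458.

0.458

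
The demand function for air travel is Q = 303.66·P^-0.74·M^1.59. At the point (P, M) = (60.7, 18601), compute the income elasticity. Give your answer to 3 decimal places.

For a multiplicative demand Q = A·P^α·M^β, the income elasticity is β everywhere.
Here β = 1.59, so η = 1.590.

1.590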